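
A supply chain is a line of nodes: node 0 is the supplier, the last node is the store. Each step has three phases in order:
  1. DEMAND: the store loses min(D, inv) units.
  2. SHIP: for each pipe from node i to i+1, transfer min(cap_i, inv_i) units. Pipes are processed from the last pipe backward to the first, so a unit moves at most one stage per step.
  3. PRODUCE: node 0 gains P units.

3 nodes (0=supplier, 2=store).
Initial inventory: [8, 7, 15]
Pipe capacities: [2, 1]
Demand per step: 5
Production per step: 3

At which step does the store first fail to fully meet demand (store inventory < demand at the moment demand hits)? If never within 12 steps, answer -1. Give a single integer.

Step 1: demand=5,sold=5 ship[1->2]=1 ship[0->1]=2 prod=3 -> [9 8 11]
Step 2: demand=5,sold=5 ship[1->2]=1 ship[0->1]=2 prod=3 -> [10 9 7]
Step 3: demand=5,sold=5 ship[1->2]=1 ship[0->1]=2 prod=3 -> [11 10 3]
Step 4: demand=5,sold=3 ship[1->2]=1 ship[0->1]=2 prod=3 -> [12 11 1]
Step 5: demand=5,sold=1 ship[1->2]=1 ship[0->1]=2 prod=3 -> [13 12 1]
Step 6: demand=5,sold=1 ship[1->2]=1 ship[0->1]=2 prod=3 -> [14 13 1]
Step 7: demand=5,sold=1 ship[1->2]=1 ship[0->1]=2 prod=3 -> [15 14 1]
Step 8: demand=5,sold=1 ship[1->2]=1 ship[0->1]=2 prod=3 -> [16 15 1]
Step 9: demand=5,sold=1 ship[1->2]=1 ship[0->1]=2 prod=3 -> [17 16 1]
Step 10: demand=5,sold=1 ship[1->2]=1 ship[0->1]=2 prod=3 -> [18 17 1]
Step 11: demand=5,sold=1 ship[1->2]=1 ship[0->1]=2 prod=3 -> [19 18 1]
Step 12: demand=5,sold=1 ship[1->2]=1 ship[0->1]=2 prod=3 -> [20 19 1]
First stockout at step 4

4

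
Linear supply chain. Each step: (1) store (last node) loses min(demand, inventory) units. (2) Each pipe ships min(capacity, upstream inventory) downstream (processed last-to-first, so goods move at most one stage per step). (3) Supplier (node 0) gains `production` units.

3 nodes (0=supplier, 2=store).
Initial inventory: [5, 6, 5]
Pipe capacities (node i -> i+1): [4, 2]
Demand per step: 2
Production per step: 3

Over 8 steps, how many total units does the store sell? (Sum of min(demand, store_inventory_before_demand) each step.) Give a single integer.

Answer: 16

Derivation:
Step 1: sold=2 (running total=2) -> [4 8 5]
Step 2: sold=2 (running total=4) -> [3 10 5]
Step 3: sold=2 (running total=6) -> [3 11 5]
Step 4: sold=2 (running total=8) -> [3 12 5]
Step 5: sold=2 (running total=10) -> [3 13 5]
Step 6: sold=2 (running total=12) -> [3 14 5]
Step 7: sold=2 (running total=14) -> [3 15 5]
Step 8: sold=2 (running total=16) -> [3 16 5]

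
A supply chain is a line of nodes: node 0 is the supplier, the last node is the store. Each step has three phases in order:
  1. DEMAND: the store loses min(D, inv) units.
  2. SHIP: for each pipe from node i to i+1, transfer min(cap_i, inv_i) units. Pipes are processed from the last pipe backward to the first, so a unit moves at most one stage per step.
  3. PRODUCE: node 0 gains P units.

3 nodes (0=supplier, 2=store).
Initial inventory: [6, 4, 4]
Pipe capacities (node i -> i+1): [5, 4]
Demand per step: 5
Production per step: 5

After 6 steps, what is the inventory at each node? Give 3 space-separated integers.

Step 1: demand=5,sold=4 ship[1->2]=4 ship[0->1]=5 prod=5 -> inv=[6 5 4]
Step 2: demand=5,sold=4 ship[1->2]=4 ship[0->1]=5 prod=5 -> inv=[6 6 4]
Step 3: demand=5,sold=4 ship[1->2]=4 ship[0->1]=5 prod=5 -> inv=[6 7 4]
Step 4: demand=5,sold=4 ship[1->2]=4 ship[0->1]=5 prod=5 -> inv=[6 8 4]
Step 5: demand=5,sold=4 ship[1->2]=4 ship[0->1]=5 prod=5 -> inv=[6 9 4]
Step 6: demand=5,sold=4 ship[1->2]=4 ship[0->1]=5 prod=5 -> inv=[6 10 4]

6 10 4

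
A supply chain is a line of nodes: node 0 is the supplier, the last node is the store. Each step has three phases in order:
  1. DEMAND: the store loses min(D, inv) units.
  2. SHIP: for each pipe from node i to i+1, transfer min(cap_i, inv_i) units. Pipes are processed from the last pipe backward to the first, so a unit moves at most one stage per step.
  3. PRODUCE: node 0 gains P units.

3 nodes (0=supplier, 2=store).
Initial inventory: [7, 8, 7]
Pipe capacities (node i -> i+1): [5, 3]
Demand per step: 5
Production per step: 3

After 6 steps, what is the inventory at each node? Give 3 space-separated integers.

Step 1: demand=5,sold=5 ship[1->2]=3 ship[0->1]=5 prod=3 -> inv=[5 10 5]
Step 2: demand=5,sold=5 ship[1->2]=3 ship[0->1]=5 prod=3 -> inv=[3 12 3]
Step 3: demand=5,sold=3 ship[1->2]=3 ship[0->1]=3 prod=3 -> inv=[3 12 3]
Step 4: demand=5,sold=3 ship[1->2]=3 ship[0->1]=3 prod=3 -> inv=[3 12 3]
Step 5: demand=5,sold=3 ship[1->2]=3 ship[0->1]=3 prod=3 -> inv=[3 12 3]
Step 6: demand=5,sold=3 ship[1->2]=3 ship[0->1]=3 prod=3 -> inv=[3 12 3]

3 12 3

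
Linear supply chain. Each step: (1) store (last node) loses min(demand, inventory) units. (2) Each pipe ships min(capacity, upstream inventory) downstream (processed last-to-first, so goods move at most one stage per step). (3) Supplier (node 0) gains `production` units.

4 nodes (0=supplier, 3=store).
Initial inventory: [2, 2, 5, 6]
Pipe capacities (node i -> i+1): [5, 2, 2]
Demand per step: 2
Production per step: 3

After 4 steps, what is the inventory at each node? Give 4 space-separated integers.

Step 1: demand=2,sold=2 ship[2->3]=2 ship[1->2]=2 ship[0->1]=2 prod=3 -> inv=[3 2 5 6]
Step 2: demand=2,sold=2 ship[2->3]=2 ship[1->2]=2 ship[0->1]=3 prod=3 -> inv=[3 3 5 6]
Step 3: demand=2,sold=2 ship[2->3]=2 ship[1->2]=2 ship[0->1]=3 prod=3 -> inv=[3 4 5 6]
Step 4: demand=2,sold=2 ship[2->3]=2 ship[1->2]=2 ship[0->1]=3 prod=3 -> inv=[3 5 5 6]

3 5 5 6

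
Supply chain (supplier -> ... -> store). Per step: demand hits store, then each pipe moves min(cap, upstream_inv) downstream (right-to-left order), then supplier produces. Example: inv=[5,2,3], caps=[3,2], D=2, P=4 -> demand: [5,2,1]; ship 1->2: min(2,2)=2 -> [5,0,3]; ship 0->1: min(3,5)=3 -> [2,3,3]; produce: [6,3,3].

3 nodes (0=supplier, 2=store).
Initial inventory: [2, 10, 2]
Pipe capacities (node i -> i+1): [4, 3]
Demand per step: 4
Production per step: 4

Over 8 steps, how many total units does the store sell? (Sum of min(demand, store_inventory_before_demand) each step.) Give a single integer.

Answer: 23

Derivation:
Step 1: sold=2 (running total=2) -> [4 9 3]
Step 2: sold=3 (running total=5) -> [4 10 3]
Step 3: sold=3 (running total=8) -> [4 11 3]
Step 4: sold=3 (running total=11) -> [4 12 3]
Step 5: sold=3 (running total=14) -> [4 13 3]
Step 6: sold=3 (running total=17) -> [4 14 3]
Step 7: sold=3 (running total=20) -> [4 15 3]
Step 8: sold=3 (running total=23) -> [4 16 3]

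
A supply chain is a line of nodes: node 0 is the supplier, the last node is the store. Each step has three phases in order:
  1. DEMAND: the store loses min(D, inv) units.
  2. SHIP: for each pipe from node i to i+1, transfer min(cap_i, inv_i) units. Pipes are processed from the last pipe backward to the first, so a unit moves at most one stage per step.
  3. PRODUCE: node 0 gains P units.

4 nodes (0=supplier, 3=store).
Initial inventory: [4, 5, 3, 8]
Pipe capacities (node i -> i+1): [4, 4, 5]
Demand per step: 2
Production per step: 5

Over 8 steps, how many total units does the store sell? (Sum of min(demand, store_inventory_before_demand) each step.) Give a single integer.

Step 1: sold=2 (running total=2) -> [5 5 4 9]
Step 2: sold=2 (running total=4) -> [6 5 4 11]
Step 3: sold=2 (running total=6) -> [7 5 4 13]
Step 4: sold=2 (running total=8) -> [8 5 4 15]
Step 5: sold=2 (running total=10) -> [9 5 4 17]
Step 6: sold=2 (running total=12) -> [10 5 4 19]
Step 7: sold=2 (running total=14) -> [11 5 4 21]
Step 8: sold=2 (running total=16) -> [12 5 4 23]

Answer: 16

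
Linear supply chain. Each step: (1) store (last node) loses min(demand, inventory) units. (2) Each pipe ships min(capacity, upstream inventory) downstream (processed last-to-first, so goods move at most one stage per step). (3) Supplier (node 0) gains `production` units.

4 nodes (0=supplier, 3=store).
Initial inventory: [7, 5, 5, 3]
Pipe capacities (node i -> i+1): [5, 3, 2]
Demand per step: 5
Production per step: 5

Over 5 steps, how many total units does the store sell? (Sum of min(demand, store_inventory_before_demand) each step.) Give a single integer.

Answer: 11

Derivation:
Step 1: sold=3 (running total=3) -> [7 7 6 2]
Step 2: sold=2 (running total=5) -> [7 9 7 2]
Step 3: sold=2 (running total=7) -> [7 11 8 2]
Step 4: sold=2 (running total=9) -> [7 13 9 2]
Step 5: sold=2 (running total=11) -> [7 15 10 2]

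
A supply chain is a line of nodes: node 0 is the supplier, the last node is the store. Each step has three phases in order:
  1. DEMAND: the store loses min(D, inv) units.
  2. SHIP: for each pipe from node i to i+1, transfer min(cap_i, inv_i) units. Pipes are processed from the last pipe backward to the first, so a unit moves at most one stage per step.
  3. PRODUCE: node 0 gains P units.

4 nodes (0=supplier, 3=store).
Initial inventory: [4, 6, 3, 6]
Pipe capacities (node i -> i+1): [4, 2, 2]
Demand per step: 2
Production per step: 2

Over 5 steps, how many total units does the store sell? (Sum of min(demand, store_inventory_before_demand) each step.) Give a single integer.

Answer: 10

Derivation:
Step 1: sold=2 (running total=2) -> [2 8 3 6]
Step 2: sold=2 (running total=4) -> [2 8 3 6]
Step 3: sold=2 (running total=6) -> [2 8 3 6]
Step 4: sold=2 (running total=8) -> [2 8 3 6]
Step 5: sold=2 (running total=10) -> [2 8 3 6]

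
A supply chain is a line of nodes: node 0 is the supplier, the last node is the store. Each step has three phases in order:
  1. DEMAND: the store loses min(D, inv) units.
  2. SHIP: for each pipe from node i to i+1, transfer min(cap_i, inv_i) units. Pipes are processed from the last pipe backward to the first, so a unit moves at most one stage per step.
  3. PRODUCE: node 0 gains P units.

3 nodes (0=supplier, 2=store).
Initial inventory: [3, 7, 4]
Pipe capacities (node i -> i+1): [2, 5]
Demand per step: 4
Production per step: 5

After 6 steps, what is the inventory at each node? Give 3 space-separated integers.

Step 1: demand=4,sold=4 ship[1->2]=5 ship[0->1]=2 prod=5 -> inv=[6 4 5]
Step 2: demand=4,sold=4 ship[1->2]=4 ship[0->1]=2 prod=5 -> inv=[9 2 5]
Step 3: demand=4,sold=4 ship[1->2]=2 ship[0->1]=2 prod=5 -> inv=[12 2 3]
Step 4: demand=4,sold=3 ship[1->2]=2 ship[0->1]=2 prod=5 -> inv=[15 2 2]
Step 5: demand=4,sold=2 ship[1->2]=2 ship[0->1]=2 prod=5 -> inv=[18 2 2]
Step 6: demand=4,sold=2 ship[1->2]=2 ship[0->1]=2 prod=5 -> inv=[21 2 2]

21 2 2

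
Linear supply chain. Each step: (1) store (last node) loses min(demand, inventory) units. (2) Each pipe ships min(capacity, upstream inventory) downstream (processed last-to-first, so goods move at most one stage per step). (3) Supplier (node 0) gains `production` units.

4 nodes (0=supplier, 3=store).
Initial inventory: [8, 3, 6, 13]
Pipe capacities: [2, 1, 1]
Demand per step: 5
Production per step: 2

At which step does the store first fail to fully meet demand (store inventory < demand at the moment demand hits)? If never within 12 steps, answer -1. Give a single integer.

Step 1: demand=5,sold=5 ship[2->3]=1 ship[1->2]=1 ship[0->1]=2 prod=2 -> [8 4 6 9]
Step 2: demand=5,sold=5 ship[2->3]=1 ship[1->2]=1 ship[0->1]=2 prod=2 -> [8 5 6 5]
Step 3: demand=5,sold=5 ship[2->3]=1 ship[1->2]=1 ship[0->1]=2 prod=2 -> [8 6 6 1]
Step 4: demand=5,sold=1 ship[2->3]=1 ship[1->2]=1 ship[0->1]=2 prod=2 -> [8 7 6 1]
Step 5: demand=5,sold=1 ship[2->3]=1 ship[1->2]=1 ship[0->1]=2 prod=2 -> [8 8 6 1]
Step 6: demand=5,sold=1 ship[2->3]=1 ship[1->2]=1 ship[0->1]=2 prod=2 -> [8 9 6 1]
Step 7: demand=5,sold=1 ship[2->3]=1 ship[1->2]=1 ship[0->1]=2 prod=2 -> [8 10 6 1]
Step 8: demand=5,sold=1 ship[2->3]=1 ship[1->2]=1 ship[0->1]=2 prod=2 -> [8 11 6 1]
Step 9: demand=5,sold=1 ship[2->3]=1 ship[1->2]=1 ship[0->1]=2 prod=2 -> [8 12 6 1]
Step 10: demand=5,sold=1 ship[2->3]=1 ship[1->2]=1 ship[0->1]=2 prod=2 -> [8 13 6 1]
Step 11: demand=5,sold=1 ship[2->3]=1 ship[1->2]=1 ship[0->1]=2 prod=2 -> [8 14 6 1]
Step 12: demand=5,sold=1 ship[2->3]=1 ship[1->2]=1 ship[0->1]=2 prod=2 -> [8 15 6 1]
First stockout at step 4

4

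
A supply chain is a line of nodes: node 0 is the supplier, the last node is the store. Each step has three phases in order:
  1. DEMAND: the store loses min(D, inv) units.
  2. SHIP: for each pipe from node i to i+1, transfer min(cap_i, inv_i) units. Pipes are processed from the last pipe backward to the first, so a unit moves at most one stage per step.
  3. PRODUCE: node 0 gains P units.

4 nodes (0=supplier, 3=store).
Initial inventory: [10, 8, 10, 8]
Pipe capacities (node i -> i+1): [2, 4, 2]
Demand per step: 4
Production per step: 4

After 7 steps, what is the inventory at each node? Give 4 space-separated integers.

Step 1: demand=4,sold=4 ship[2->3]=2 ship[1->2]=4 ship[0->1]=2 prod=4 -> inv=[12 6 12 6]
Step 2: demand=4,sold=4 ship[2->3]=2 ship[1->2]=4 ship[0->1]=2 prod=4 -> inv=[14 4 14 4]
Step 3: demand=4,sold=4 ship[2->3]=2 ship[1->2]=4 ship[0->1]=2 prod=4 -> inv=[16 2 16 2]
Step 4: demand=4,sold=2 ship[2->3]=2 ship[1->2]=2 ship[0->1]=2 prod=4 -> inv=[18 2 16 2]
Step 5: demand=4,sold=2 ship[2->3]=2 ship[1->2]=2 ship[0->1]=2 prod=4 -> inv=[20 2 16 2]
Step 6: demand=4,sold=2 ship[2->3]=2 ship[1->2]=2 ship[0->1]=2 prod=4 -> inv=[22 2 16 2]
Step 7: demand=4,sold=2 ship[2->3]=2 ship[1->2]=2 ship[0->1]=2 prod=4 -> inv=[24 2 16 2]

24 2 16 2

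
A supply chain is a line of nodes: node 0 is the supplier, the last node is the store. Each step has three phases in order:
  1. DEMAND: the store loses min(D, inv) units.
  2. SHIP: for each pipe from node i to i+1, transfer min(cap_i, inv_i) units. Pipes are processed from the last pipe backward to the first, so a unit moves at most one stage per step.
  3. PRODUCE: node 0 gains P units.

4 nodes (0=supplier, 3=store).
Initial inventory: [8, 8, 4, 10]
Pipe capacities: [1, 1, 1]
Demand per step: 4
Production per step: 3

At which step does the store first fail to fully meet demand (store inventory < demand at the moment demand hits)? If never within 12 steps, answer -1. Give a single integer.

Step 1: demand=4,sold=4 ship[2->3]=1 ship[1->2]=1 ship[0->1]=1 prod=3 -> [10 8 4 7]
Step 2: demand=4,sold=4 ship[2->3]=1 ship[1->2]=1 ship[0->1]=1 prod=3 -> [12 8 4 4]
Step 3: demand=4,sold=4 ship[2->3]=1 ship[1->2]=1 ship[0->1]=1 prod=3 -> [14 8 4 1]
Step 4: demand=4,sold=1 ship[2->3]=1 ship[1->2]=1 ship[0->1]=1 prod=3 -> [16 8 4 1]
Step 5: demand=4,sold=1 ship[2->3]=1 ship[1->2]=1 ship[0->1]=1 prod=3 -> [18 8 4 1]
Step 6: demand=4,sold=1 ship[2->3]=1 ship[1->2]=1 ship[0->1]=1 prod=3 -> [20 8 4 1]
Step 7: demand=4,sold=1 ship[2->3]=1 ship[1->2]=1 ship[0->1]=1 prod=3 -> [22 8 4 1]
Step 8: demand=4,sold=1 ship[2->3]=1 ship[1->2]=1 ship[0->1]=1 prod=3 -> [24 8 4 1]
Step 9: demand=4,sold=1 ship[2->3]=1 ship[1->2]=1 ship[0->1]=1 prod=3 -> [26 8 4 1]
Step 10: demand=4,sold=1 ship[2->3]=1 ship[1->2]=1 ship[0->1]=1 prod=3 -> [28 8 4 1]
Step 11: demand=4,sold=1 ship[2->3]=1 ship[1->2]=1 ship[0->1]=1 prod=3 -> [30 8 4 1]
Step 12: demand=4,sold=1 ship[2->3]=1 ship[1->2]=1 ship[0->1]=1 prod=3 -> [32 8 4 1]
First stockout at step 4

4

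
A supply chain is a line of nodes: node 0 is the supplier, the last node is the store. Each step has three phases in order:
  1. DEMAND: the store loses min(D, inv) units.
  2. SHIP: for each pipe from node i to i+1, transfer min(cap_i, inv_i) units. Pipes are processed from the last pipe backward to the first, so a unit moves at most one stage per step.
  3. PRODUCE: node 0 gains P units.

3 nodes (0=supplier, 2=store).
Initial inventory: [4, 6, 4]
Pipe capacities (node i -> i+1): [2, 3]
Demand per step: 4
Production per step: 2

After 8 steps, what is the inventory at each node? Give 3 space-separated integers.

Step 1: demand=4,sold=4 ship[1->2]=3 ship[0->1]=2 prod=2 -> inv=[4 5 3]
Step 2: demand=4,sold=3 ship[1->2]=3 ship[0->1]=2 prod=2 -> inv=[4 4 3]
Step 3: demand=4,sold=3 ship[1->2]=3 ship[0->1]=2 prod=2 -> inv=[4 3 3]
Step 4: demand=4,sold=3 ship[1->2]=3 ship[0->1]=2 prod=2 -> inv=[4 2 3]
Step 5: demand=4,sold=3 ship[1->2]=2 ship[0->1]=2 prod=2 -> inv=[4 2 2]
Step 6: demand=4,sold=2 ship[1->2]=2 ship[0->1]=2 prod=2 -> inv=[4 2 2]
Step 7: demand=4,sold=2 ship[1->2]=2 ship[0->1]=2 prod=2 -> inv=[4 2 2]
Step 8: demand=4,sold=2 ship[1->2]=2 ship[0->1]=2 prod=2 -> inv=[4 2 2]

4 2 2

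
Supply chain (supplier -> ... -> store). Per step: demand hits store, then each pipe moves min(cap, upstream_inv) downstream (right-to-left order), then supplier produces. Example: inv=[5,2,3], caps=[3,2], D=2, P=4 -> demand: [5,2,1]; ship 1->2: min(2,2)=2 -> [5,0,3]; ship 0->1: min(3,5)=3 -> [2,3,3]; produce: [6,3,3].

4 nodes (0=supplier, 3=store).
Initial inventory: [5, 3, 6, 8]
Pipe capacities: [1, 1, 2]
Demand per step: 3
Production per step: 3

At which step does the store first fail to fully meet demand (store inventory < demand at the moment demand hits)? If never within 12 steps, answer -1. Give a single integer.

Step 1: demand=3,sold=3 ship[2->3]=2 ship[1->2]=1 ship[0->1]=1 prod=3 -> [7 3 5 7]
Step 2: demand=3,sold=3 ship[2->3]=2 ship[1->2]=1 ship[0->1]=1 prod=3 -> [9 3 4 6]
Step 3: demand=3,sold=3 ship[2->3]=2 ship[1->2]=1 ship[0->1]=1 prod=3 -> [11 3 3 5]
Step 4: demand=3,sold=3 ship[2->3]=2 ship[1->2]=1 ship[0->1]=1 prod=3 -> [13 3 2 4]
Step 5: demand=3,sold=3 ship[2->3]=2 ship[1->2]=1 ship[0->1]=1 prod=3 -> [15 3 1 3]
Step 6: demand=3,sold=3 ship[2->3]=1 ship[1->2]=1 ship[0->1]=1 prod=3 -> [17 3 1 1]
Step 7: demand=3,sold=1 ship[2->3]=1 ship[1->2]=1 ship[0->1]=1 prod=3 -> [19 3 1 1]
Step 8: demand=3,sold=1 ship[2->3]=1 ship[1->2]=1 ship[0->1]=1 prod=3 -> [21 3 1 1]
Step 9: demand=3,sold=1 ship[2->3]=1 ship[1->2]=1 ship[0->1]=1 prod=3 -> [23 3 1 1]
Step 10: demand=3,sold=1 ship[2->3]=1 ship[1->2]=1 ship[0->1]=1 prod=3 -> [25 3 1 1]
Step 11: demand=3,sold=1 ship[2->3]=1 ship[1->2]=1 ship[0->1]=1 prod=3 -> [27 3 1 1]
Step 12: demand=3,sold=1 ship[2->3]=1 ship[1->2]=1 ship[0->1]=1 prod=3 -> [29 3 1 1]
First stockout at step 7

7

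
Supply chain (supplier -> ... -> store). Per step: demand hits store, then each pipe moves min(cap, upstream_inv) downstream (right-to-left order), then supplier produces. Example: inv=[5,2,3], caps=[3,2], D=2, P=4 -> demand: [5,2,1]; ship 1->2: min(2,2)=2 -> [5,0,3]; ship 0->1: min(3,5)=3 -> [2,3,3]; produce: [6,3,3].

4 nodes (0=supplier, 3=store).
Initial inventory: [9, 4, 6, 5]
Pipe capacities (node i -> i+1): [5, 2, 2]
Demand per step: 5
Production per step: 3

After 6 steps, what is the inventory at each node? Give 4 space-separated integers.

Step 1: demand=5,sold=5 ship[2->3]=2 ship[1->2]=2 ship[0->1]=5 prod=3 -> inv=[7 7 6 2]
Step 2: demand=5,sold=2 ship[2->3]=2 ship[1->2]=2 ship[0->1]=5 prod=3 -> inv=[5 10 6 2]
Step 3: demand=5,sold=2 ship[2->3]=2 ship[1->2]=2 ship[0->1]=5 prod=3 -> inv=[3 13 6 2]
Step 4: demand=5,sold=2 ship[2->3]=2 ship[1->2]=2 ship[0->1]=3 prod=3 -> inv=[3 14 6 2]
Step 5: demand=5,sold=2 ship[2->3]=2 ship[1->2]=2 ship[0->1]=3 prod=3 -> inv=[3 15 6 2]
Step 6: demand=5,sold=2 ship[2->3]=2 ship[1->2]=2 ship[0->1]=3 prod=3 -> inv=[3 16 6 2]

3 16 6 2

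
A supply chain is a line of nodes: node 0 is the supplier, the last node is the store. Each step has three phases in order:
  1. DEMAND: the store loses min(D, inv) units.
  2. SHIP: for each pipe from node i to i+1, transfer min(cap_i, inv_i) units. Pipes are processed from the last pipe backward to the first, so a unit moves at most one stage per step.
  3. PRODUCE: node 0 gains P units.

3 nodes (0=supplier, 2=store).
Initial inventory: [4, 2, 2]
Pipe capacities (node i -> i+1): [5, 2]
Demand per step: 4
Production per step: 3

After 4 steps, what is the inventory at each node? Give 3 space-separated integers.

Step 1: demand=4,sold=2 ship[1->2]=2 ship[0->1]=4 prod=3 -> inv=[3 4 2]
Step 2: demand=4,sold=2 ship[1->2]=2 ship[0->1]=3 prod=3 -> inv=[3 5 2]
Step 3: demand=4,sold=2 ship[1->2]=2 ship[0->1]=3 prod=3 -> inv=[3 6 2]
Step 4: demand=4,sold=2 ship[1->2]=2 ship[0->1]=3 prod=3 -> inv=[3 7 2]

3 7 2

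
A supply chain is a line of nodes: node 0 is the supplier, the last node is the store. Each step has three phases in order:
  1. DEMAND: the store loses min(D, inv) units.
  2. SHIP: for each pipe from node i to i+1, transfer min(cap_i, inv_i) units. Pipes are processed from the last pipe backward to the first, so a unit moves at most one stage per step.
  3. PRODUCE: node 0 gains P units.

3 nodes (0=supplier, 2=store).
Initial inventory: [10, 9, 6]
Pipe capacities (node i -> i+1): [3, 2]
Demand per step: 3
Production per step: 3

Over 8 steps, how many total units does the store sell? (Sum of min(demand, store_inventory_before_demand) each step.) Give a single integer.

Step 1: sold=3 (running total=3) -> [10 10 5]
Step 2: sold=3 (running total=6) -> [10 11 4]
Step 3: sold=3 (running total=9) -> [10 12 3]
Step 4: sold=3 (running total=12) -> [10 13 2]
Step 5: sold=2 (running total=14) -> [10 14 2]
Step 6: sold=2 (running total=16) -> [10 15 2]
Step 7: sold=2 (running total=18) -> [10 16 2]
Step 8: sold=2 (running total=20) -> [10 17 2]

Answer: 20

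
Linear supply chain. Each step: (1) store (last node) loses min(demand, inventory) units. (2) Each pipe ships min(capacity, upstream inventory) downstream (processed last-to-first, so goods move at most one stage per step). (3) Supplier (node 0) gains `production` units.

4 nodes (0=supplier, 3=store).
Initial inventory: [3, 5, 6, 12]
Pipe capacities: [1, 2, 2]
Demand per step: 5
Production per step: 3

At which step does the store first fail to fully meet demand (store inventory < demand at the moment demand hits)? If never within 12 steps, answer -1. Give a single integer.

Step 1: demand=5,sold=5 ship[2->3]=2 ship[1->2]=2 ship[0->1]=1 prod=3 -> [5 4 6 9]
Step 2: demand=5,sold=5 ship[2->3]=2 ship[1->2]=2 ship[0->1]=1 prod=3 -> [7 3 6 6]
Step 3: demand=5,sold=5 ship[2->3]=2 ship[1->2]=2 ship[0->1]=1 prod=3 -> [9 2 6 3]
Step 4: demand=5,sold=3 ship[2->3]=2 ship[1->2]=2 ship[0->1]=1 prod=3 -> [11 1 6 2]
Step 5: demand=5,sold=2 ship[2->3]=2 ship[1->2]=1 ship[0->1]=1 prod=3 -> [13 1 5 2]
Step 6: demand=5,sold=2 ship[2->3]=2 ship[1->2]=1 ship[0->1]=1 prod=3 -> [15 1 4 2]
Step 7: demand=5,sold=2 ship[2->3]=2 ship[1->2]=1 ship[0->1]=1 prod=3 -> [17 1 3 2]
Step 8: demand=5,sold=2 ship[2->3]=2 ship[1->2]=1 ship[0->1]=1 prod=3 -> [19 1 2 2]
Step 9: demand=5,sold=2 ship[2->3]=2 ship[1->2]=1 ship[0->1]=1 prod=3 -> [21 1 1 2]
Step 10: demand=5,sold=2 ship[2->3]=1 ship[1->2]=1 ship[0->1]=1 prod=3 -> [23 1 1 1]
Step 11: demand=5,sold=1 ship[2->3]=1 ship[1->2]=1 ship[0->1]=1 prod=3 -> [25 1 1 1]
Step 12: demand=5,sold=1 ship[2->3]=1 ship[1->2]=1 ship[0->1]=1 prod=3 -> [27 1 1 1]
First stockout at step 4

4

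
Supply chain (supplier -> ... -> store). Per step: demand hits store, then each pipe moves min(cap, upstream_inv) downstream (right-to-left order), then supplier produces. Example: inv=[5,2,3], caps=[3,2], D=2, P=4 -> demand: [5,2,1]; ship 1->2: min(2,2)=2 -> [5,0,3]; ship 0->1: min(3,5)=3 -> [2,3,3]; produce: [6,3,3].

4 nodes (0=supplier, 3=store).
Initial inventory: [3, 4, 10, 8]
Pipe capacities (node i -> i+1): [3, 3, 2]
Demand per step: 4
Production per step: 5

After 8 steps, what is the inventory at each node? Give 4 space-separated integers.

Step 1: demand=4,sold=4 ship[2->3]=2 ship[1->2]=3 ship[0->1]=3 prod=5 -> inv=[5 4 11 6]
Step 2: demand=4,sold=4 ship[2->3]=2 ship[1->2]=3 ship[0->1]=3 prod=5 -> inv=[7 4 12 4]
Step 3: demand=4,sold=4 ship[2->3]=2 ship[1->2]=3 ship[0->1]=3 prod=5 -> inv=[9 4 13 2]
Step 4: demand=4,sold=2 ship[2->3]=2 ship[1->2]=3 ship[0->1]=3 prod=5 -> inv=[11 4 14 2]
Step 5: demand=4,sold=2 ship[2->3]=2 ship[1->2]=3 ship[0->1]=3 prod=5 -> inv=[13 4 15 2]
Step 6: demand=4,sold=2 ship[2->3]=2 ship[1->2]=3 ship[0->1]=3 prod=5 -> inv=[15 4 16 2]
Step 7: demand=4,sold=2 ship[2->3]=2 ship[1->2]=3 ship[0->1]=3 prod=5 -> inv=[17 4 17 2]
Step 8: demand=4,sold=2 ship[2->3]=2 ship[1->2]=3 ship[0->1]=3 prod=5 -> inv=[19 4 18 2]

19 4 18 2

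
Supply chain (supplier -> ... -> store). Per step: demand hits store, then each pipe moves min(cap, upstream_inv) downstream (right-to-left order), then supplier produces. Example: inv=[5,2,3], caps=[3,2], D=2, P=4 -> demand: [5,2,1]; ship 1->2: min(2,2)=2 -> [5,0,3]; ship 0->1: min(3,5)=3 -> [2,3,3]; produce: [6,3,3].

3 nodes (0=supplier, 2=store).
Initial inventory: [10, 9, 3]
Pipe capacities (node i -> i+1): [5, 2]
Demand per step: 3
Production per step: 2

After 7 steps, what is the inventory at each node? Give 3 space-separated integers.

Step 1: demand=3,sold=3 ship[1->2]=2 ship[0->1]=5 prod=2 -> inv=[7 12 2]
Step 2: demand=3,sold=2 ship[1->2]=2 ship[0->1]=5 prod=2 -> inv=[4 15 2]
Step 3: demand=3,sold=2 ship[1->2]=2 ship[0->1]=4 prod=2 -> inv=[2 17 2]
Step 4: demand=3,sold=2 ship[1->2]=2 ship[0->1]=2 prod=2 -> inv=[2 17 2]
Step 5: demand=3,sold=2 ship[1->2]=2 ship[0->1]=2 prod=2 -> inv=[2 17 2]
Step 6: demand=3,sold=2 ship[1->2]=2 ship[0->1]=2 prod=2 -> inv=[2 17 2]
Step 7: demand=3,sold=2 ship[1->2]=2 ship[0->1]=2 prod=2 -> inv=[2 17 2]

2 17 2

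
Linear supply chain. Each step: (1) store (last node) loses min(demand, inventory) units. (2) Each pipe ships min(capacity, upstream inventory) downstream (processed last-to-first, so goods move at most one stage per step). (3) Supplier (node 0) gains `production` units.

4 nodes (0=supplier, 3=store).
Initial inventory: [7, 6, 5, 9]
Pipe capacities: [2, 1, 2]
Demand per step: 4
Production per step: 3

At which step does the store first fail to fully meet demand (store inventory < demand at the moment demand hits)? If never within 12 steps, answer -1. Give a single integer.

Step 1: demand=4,sold=4 ship[2->3]=2 ship[1->2]=1 ship[0->1]=2 prod=3 -> [8 7 4 7]
Step 2: demand=4,sold=4 ship[2->3]=2 ship[1->2]=1 ship[0->1]=2 prod=3 -> [9 8 3 5]
Step 3: demand=4,sold=4 ship[2->3]=2 ship[1->2]=1 ship[0->1]=2 prod=3 -> [10 9 2 3]
Step 4: demand=4,sold=3 ship[2->3]=2 ship[1->2]=1 ship[0->1]=2 prod=3 -> [11 10 1 2]
Step 5: demand=4,sold=2 ship[2->3]=1 ship[1->2]=1 ship[0->1]=2 prod=3 -> [12 11 1 1]
Step 6: demand=4,sold=1 ship[2->3]=1 ship[1->2]=1 ship[0->1]=2 prod=3 -> [13 12 1 1]
Step 7: demand=4,sold=1 ship[2->3]=1 ship[1->2]=1 ship[0->1]=2 prod=3 -> [14 13 1 1]
Step 8: demand=4,sold=1 ship[2->3]=1 ship[1->2]=1 ship[0->1]=2 prod=3 -> [15 14 1 1]
Step 9: demand=4,sold=1 ship[2->3]=1 ship[1->2]=1 ship[0->1]=2 prod=3 -> [16 15 1 1]
Step 10: demand=4,sold=1 ship[2->3]=1 ship[1->2]=1 ship[0->1]=2 prod=3 -> [17 16 1 1]
Step 11: demand=4,sold=1 ship[2->3]=1 ship[1->2]=1 ship[0->1]=2 prod=3 -> [18 17 1 1]
Step 12: demand=4,sold=1 ship[2->3]=1 ship[1->2]=1 ship[0->1]=2 prod=3 -> [19 18 1 1]
First stockout at step 4

4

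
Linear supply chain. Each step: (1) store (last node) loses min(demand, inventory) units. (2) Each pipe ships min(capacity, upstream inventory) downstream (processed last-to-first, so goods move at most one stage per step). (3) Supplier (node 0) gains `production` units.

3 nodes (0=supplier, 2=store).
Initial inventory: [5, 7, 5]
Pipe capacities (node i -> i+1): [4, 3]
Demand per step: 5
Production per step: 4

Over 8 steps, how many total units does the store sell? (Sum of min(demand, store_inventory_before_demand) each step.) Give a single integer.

Answer: 26

Derivation:
Step 1: sold=5 (running total=5) -> [5 8 3]
Step 2: sold=3 (running total=8) -> [5 9 3]
Step 3: sold=3 (running total=11) -> [5 10 3]
Step 4: sold=3 (running total=14) -> [5 11 3]
Step 5: sold=3 (running total=17) -> [5 12 3]
Step 6: sold=3 (running total=20) -> [5 13 3]
Step 7: sold=3 (running total=23) -> [5 14 3]
Step 8: sold=3 (running total=26) -> [5 15 3]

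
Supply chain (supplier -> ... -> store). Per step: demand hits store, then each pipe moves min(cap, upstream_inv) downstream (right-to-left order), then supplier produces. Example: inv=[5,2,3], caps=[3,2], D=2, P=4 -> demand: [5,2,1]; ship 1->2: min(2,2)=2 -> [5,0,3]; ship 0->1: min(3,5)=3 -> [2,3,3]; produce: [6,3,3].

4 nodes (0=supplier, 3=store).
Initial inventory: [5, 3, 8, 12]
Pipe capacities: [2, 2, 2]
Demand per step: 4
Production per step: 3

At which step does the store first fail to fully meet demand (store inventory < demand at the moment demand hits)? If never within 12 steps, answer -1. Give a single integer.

Step 1: demand=4,sold=4 ship[2->3]=2 ship[1->2]=2 ship[0->1]=2 prod=3 -> [6 3 8 10]
Step 2: demand=4,sold=4 ship[2->3]=2 ship[1->2]=2 ship[0->1]=2 prod=3 -> [7 3 8 8]
Step 3: demand=4,sold=4 ship[2->3]=2 ship[1->2]=2 ship[0->1]=2 prod=3 -> [8 3 8 6]
Step 4: demand=4,sold=4 ship[2->3]=2 ship[1->2]=2 ship[0->1]=2 prod=3 -> [9 3 8 4]
Step 5: demand=4,sold=4 ship[2->3]=2 ship[1->2]=2 ship[0->1]=2 prod=3 -> [10 3 8 2]
Step 6: demand=4,sold=2 ship[2->3]=2 ship[1->2]=2 ship[0->1]=2 prod=3 -> [11 3 8 2]
Step 7: demand=4,sold=2 ship[2->3]=2 ship[1->2]=2 ship[0->1]=2 prod=3 -> [12 3 8 2]
Step 8: demand=4,sold=2 ship[2->3]=2 ship[1->2]=2 ship[0->1]=2 prod=3 -> [13 3 8 2]
Step 9: demand=4,sold=2 ship[2->3]=2 ship[1->2]=2 ship[0->1]=2 prod=3 -> [14 3 8 2]
Step 10: demand=4,sold=2 ship[2->3]=2 ship[1->2]=2 ship[0->1]=2 prod=3 -> [15 3 8 2]
Step 11: demand=4,sold=2 ship[2->3]=2 ship[1->2]=2 ship[0->1]=2 prod=3 -> [16 3 8 2]
Step 12: demand=4,sold=2 ship[2->3]=2 ship[1->2]=2 ship[0->1]=2 prod=3 -> [17 3 8 2]
First stockout at step 6

6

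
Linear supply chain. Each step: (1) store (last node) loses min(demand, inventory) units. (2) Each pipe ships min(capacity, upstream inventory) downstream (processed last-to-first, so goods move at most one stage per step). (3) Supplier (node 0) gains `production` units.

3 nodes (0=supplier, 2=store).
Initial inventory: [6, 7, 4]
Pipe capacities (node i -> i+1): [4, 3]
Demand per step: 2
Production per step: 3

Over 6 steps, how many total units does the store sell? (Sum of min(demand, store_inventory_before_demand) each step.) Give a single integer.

Answer: 12

Derivation:
Step 1: sold=2 (running total=2) -> [5 8 5]
Step 2: sold=2 (running total=4) -> [4 9 6]
Step 3: sold=2 (running total=6) -> [3 10 7]
Step 4: sold=2 (running total=8) -> [3 10 8]
Step 5: sold=2 (running total=10) -> [3 10 9]
Step 6: sold=2 (running total=12) -> [3 10 10]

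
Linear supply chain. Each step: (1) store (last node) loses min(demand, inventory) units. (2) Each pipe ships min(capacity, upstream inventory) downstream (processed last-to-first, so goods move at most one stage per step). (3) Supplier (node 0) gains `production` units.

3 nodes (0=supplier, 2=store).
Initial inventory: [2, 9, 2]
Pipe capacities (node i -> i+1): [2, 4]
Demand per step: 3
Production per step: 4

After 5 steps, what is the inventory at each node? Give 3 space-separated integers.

Step 1: demand=3,sold=2 ship[1->2]=4 ship[0->1]=2 prod=4 -> inv=[4 7 4]
Step 2: demand=3,sold=3 ship[1->2]=4 ship[0->1]=2 prod=4 -> inv=[6 5 5]
Step 3: demand=3,sold=3 ship[1->2]=4 ship[0->1]=2 prod=4 -> inv=[8 3 6]
Step 4: demand=3,sold=3 ship[1->2]=3 ship[0->1]=2 prod=4 -> inv=[10 2 6]
Step 5: demand=3,sold=3 ship[1->2]=2 ship[0->1]=2 prod=4 -> inv=[12 2 5]

12 2 5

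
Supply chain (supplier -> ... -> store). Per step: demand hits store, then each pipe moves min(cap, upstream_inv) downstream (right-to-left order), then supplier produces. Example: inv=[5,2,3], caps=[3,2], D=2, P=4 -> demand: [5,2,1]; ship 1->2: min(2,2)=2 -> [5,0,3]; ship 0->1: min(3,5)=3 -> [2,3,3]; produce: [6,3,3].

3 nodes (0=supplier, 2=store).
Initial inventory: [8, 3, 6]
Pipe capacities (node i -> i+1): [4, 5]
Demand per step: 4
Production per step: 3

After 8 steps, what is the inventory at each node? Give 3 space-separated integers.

Step 1: demand=4,sold=4 ship[1->2]=3 ship[0->1]=4 prod=3 -> inv=[7 4 5]
Step 2: demand=4,sold=4 ship[1->2]=4 ship[0->1]=4 prod=3 -> inv=[6 4 5]
Step 3: demand=4,sold=4 ship[1->2]=4 ship[0->1]=4 prod=3 -> inv=[5 4 5]
Step 4: demand=4,sold=4 ship[1->2]=4 ship[0->1]=4 prod=3 -> inv=[4 4 5]
Step 5: demand=4,sold=4 ship[1->2]=4 ship[0->1]=4 prod=3 -> inv=[3 4 5]
Step 6: demand=4,sold=4 ship[1->2]=4 ship[0->1]=3 prod=3 -> inv=[3 3 5]
Step 7: demand=4,sold=4 ship[1->2]=3 ship[0->1]=3 prod=3 -> inv=[3 3 4]
Step 8: demand=4,sold=4 ship[1->2]=3 ship[0->1]=3 prod=3 -> inv=[3 3 3]

3 3 3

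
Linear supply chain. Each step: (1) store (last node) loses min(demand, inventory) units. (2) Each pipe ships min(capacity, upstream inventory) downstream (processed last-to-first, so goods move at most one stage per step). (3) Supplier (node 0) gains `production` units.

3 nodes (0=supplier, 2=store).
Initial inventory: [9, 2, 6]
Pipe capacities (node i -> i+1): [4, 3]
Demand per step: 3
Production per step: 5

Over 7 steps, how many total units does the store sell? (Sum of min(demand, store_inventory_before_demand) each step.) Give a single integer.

Answer: 21

Derivation:
Step 1: sold=3 (running total=3) -> [10 4 5]
Step 2: sold=3 (running total=6) -> [11 5 5]
Step 3: sold=3 (running total=9) -> [12 6 5]
Step 4: sold=3 (running total=12) -> [13 7 5]
Step 5: sold=3 (running total=15) -> [14 8 5]
Step 6: sold=3 (running total=18) -> [15 9 5]
Step 7: sold=3 (running total=21) -> [16 10 5]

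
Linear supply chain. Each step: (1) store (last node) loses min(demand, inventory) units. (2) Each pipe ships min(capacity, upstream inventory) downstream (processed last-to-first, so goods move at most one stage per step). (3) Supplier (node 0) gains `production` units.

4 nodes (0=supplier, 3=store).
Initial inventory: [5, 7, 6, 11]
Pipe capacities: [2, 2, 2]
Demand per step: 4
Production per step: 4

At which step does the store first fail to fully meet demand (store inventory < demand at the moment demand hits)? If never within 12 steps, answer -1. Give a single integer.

Step 1: demand=4,sold=4 ship[2->3]=2 ship[1->2]=2 ship[0->1]=2 prod=4 -> [7 7 6 9]
Step 2: demand=4,sold=4 ship[2->3]=2 ship[1->2]=2 ship[0->1]=2 prod=4 -> [9 7 6 7]
Step 3: demand=4,sold=4 ship[2->3]=2 ship[1->2]=2 ship[0->1]=2 prod=4 -> [11 7 6 5]
Step 4: demand=4,sold=4 ship[2->3]=2 ship[1->2]=2 ship[0->1]=2 prod=4 -> [13 7 6 3]
Step 5: demand=4,sold=3 ship[2->3]=2 ship[1->2]=2 ship[0->1]=2 prod=4 -> [15 7 6 2]
Step 6: demand=4,sold=2 ship[2->3]=2 ship[1->2]=2 ship[0->1]=2 prod=4 -> [17 7 6 2]
Step 7: demand=4,sold=2 ship[2->3]=2 ship[1->2]=2 ship[0->1]=2 prod=4 -> [19 7 6 2]
Step 8: demand=4,sold=2 ship[2->3]=2 ship[1->2]=2 ship[0->1]=2 prod=4 -> [21 7 6 2]
Step 9: demand=4,sold=2 ship[2->3]=2 ship[1->2]=2 ship[0->1]=2 prod=4 -> [23 7 6 2]
Step 10: demand=4,sold=2 ship[2->3]=2 ship[1->2]=2 ship[0->1]=2 prod=4 -> [25 7 6 2]
Step 11: demand=4,sold=2 ship[2->3]=2 ship[1->2]=2 ship[0->1]=2 prod=4 -> [27 7 6 2]
Step 12: demand=4,sold=2 ship[2->3]=2 ship[1->2]=2 ship[0->1]=2 prod=4 -> [29 7 6 2]
First stockout at step 5

5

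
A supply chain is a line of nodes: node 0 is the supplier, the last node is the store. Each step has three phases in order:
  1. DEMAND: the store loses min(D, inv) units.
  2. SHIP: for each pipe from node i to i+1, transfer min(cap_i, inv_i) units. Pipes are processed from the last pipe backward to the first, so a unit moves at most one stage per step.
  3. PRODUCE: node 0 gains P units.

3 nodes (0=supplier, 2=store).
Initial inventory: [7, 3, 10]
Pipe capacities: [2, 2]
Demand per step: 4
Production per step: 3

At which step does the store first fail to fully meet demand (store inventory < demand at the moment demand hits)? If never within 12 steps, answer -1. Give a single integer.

Step 1: demand=4,sold=4 ship[1->2]=2 ship[0->1]=2 prod=3 -> [8 3 8]
Step 2: demand=4,sold=4 ship[1->2]=2 ship[0->1]=2 prod=3 -> [9 3 6]
Step 3: demand=4,sold=4 ship[1->2]=2 ship[0->1]=2 prod=3 -> [10 3 4]
Step 4: demand=4,sold=4 ship[1->2]=2 ship[0->1]=2 prod=3 -> [11 3 2]
Step 5: demand=4,sold=2 ship[1->2]=2 ship[0->1]=2 prod=3 -> [12 3 2]
Step 6: demand=4,sold=2 ship[1->2]=2 ship[0->1]=2 prod=3 -> [13 3 2]
Step 7: demand=4,sold=2 ship[1->2]=2 ship[0->1]=2 prod=3 -> [14 3 2]
Step 8: demand=4,sold=2 ship[1->2]=2 ship[0->1]=2 prod=3 -> [15 3 2]
Step 9: demand=4,sold=2 ship[1->2]=2 ship[0->1]=2 prod=3 -> [16 3 2]
Step 10: demand=4,sold=2 ship[1->2]=2 ship[0->1]=2 prod=3 -> [17 3 2]
Step 11: demand=4,sold=2 ship[1->2]=2 ship[0->1]=2 prod=3 -> [18 3 2]
Step 12: demand=4,sold=2 ship[1->2]=2 ship[0->1]=2 prod=3 -> [19 3 2]
First stockout at step 5

5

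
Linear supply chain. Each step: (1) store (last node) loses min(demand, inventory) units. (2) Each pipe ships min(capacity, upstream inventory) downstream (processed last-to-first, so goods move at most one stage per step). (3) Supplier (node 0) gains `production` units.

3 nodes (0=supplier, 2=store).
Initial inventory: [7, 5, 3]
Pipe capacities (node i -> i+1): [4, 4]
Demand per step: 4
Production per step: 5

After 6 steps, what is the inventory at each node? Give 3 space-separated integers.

Step 1: demand=4,sold=3 ship[1->2]=4 ship[0->1]=4 prod=5 -> inv=[8 5 4]
Step 2: demand=4,sold=4 ship[1->2]=4 ship[0->1]=4 prod=5 -> inv=[9 5 4]
Step 3: demand=4,sold=4 ship[1->2]=4 ship[0->1]=4 prod=5 -> inv=[10 5 4]
Step 4: demand=4,sold=4 ship[1->2]=4 ship[0->1]=4 prod=5 -> inv=[11 5 4]
Step 5: demand=4,sold=4 ship[1->2]=4 ship[0->1]=4 prod=5 -> inv=[12 5 4]
Step 6: demand=4,sold=4 ship[1->2]=4 ship[0->1]=4 prod=5 -> inv=[13 5 4]

13 5 4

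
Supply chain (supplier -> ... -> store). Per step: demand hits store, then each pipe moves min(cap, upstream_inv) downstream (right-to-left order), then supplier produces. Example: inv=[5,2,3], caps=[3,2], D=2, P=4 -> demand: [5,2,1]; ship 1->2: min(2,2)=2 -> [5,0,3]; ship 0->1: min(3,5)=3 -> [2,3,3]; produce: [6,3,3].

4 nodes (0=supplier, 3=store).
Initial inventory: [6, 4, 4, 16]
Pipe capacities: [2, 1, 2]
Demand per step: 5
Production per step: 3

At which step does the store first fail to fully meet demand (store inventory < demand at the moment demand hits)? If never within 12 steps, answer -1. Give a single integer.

Step 1: demand=5,sold=5 ship[2->3]=2 ship[1->2]=1 ship[0->1]=2 prod=3 -> [7 5 3 13]
Step 2: demand=5,sold=5 ship[2->3]=2 ship[1->2]=1 ship[0->1]=2 prod=3 -> [8 6 2 10]
Step 3: demand=5,sold=5 ship[2->3]=2 ship[1->2]=1 ship[0->1]=2 prod=3 -> [9 7 1 7]
Step 4: demand=5,sold=5 ship[2->3]=1 ship[1->2]=1 ship[0->1]=2 prod=3 -> [10 8 1 3]
Step 5: demand=5,sold=3 ship[2->3]=1 ship[1->2]=1 ship[0->1]=2 prod=3 -> [11 9 1 1]
Step 6: demand=5,sold=1 ship[2->3]=1 ship[1->2]=1 ship[0->1]=2 prod=3 -> [12 10 1 1]
Step 7: demand=5,sold=1 ship[2->3]=1 ship[1->2]=1 ship[0->1]=2 prod=3 -> [13 11 1 1]
Step 8: demand=5,sold=1 ship[2->3]=1 ship[1->2]=1 ship[0->1]=2 prod=3 -> [14 12 1 1]
Step 9: demand=5,sold=1 ship[2->3]=1 ship[1->2]=1 ship[0->1]=2 prod=3 -> [15 13 1 1]
Step 10: demand=5,sold=1 ship[2->3]=1 ship[1->2]=1 ship[0->1]=2 prod=3 -> [16 14 1 1]
Step 11: demand=5,sold=1 ship[2->3]=1 ship[1->2]=1 ship[0->1]=2 prod=3 -> [17 15 1 1]
Step 12: demand=5,sold=1 ship[2->3]=1 ship[1->2]=1 ship[0->1]=2 prod=3 -> [18 16 1 1]
First stockout at step 5

5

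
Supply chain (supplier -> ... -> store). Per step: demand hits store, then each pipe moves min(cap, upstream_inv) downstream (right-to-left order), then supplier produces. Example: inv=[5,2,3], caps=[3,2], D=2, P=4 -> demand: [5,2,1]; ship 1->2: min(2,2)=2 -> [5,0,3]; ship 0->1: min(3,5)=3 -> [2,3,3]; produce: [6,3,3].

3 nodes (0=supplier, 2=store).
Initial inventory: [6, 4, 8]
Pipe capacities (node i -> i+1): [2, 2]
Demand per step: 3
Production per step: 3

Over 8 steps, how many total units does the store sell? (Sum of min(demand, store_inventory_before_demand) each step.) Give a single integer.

Answer: 22

Derivation:
Step 1: sold=3 (running total=3) -> [7 4 7]
Step 2: sold=3 (running total=6) -> [8 4 6]
Step 3: sold=3 (running total=9) -> [9 4 5]
Step 4: sold=3 (running total=12) -> [10 4 4]
Step 5: sold=3 (running total=15) -> [11 4 3]
Step 6: sold=3 (running total=18) -> [12 4 2]
Step 7: sold=2 (running total=20) -> [13 4 2]
Step 8: sold=2 (running total=22) -> [14 4 2]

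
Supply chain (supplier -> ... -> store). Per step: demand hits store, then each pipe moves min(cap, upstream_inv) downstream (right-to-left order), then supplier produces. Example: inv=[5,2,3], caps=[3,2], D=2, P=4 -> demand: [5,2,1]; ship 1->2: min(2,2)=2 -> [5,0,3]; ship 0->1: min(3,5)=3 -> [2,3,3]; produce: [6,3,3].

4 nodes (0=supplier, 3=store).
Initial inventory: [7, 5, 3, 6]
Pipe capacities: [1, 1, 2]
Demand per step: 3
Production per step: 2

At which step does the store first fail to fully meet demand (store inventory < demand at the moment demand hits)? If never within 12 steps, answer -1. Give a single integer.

Step 1: demand=3,sold=3 ship[2->3]=2 ship[1->2]=1 ship[0->1]=1 prod=2 -> [8 5 2 5]
Step 2: demand=3,sold=3 ship[2->3]=2 ship[1->2]=1 ship[0->1]=1 prod=2 -> [9 5 1 4]
Step 3: demand=3,sold=3 ship[2->3]=1 ship[1->2]=1 ship[0->1]=1 prod=2 -> [10 5 1 2]
Step 4: demand=3,sold=2 ship[2->3]=1 ship[1->2]=1 ship[0->1]=1 prod=2 -> [11 5 1 1]
Step 5: demand=3,sold=1 ship[2->3]=1 ship[1->2]=1 ship[0->1]=1 prod=2 -> [12 5 1 1]
Step 6: demand=3,sold=1 ship[2->3]=1 ship[1->2]=1 ship[0->1]=1 prod=2 -> [13 5 1 1]
Step 7: demand=3,sold=1 ship[2->3]=1 ship[1->2]=1 ship[0->1]=1 prod=2 -> [14 5 1 1]
Step 8: demand=3,sold=1 ship[2->3]=1 ship[1->2]=1 ship[0->1]=1 prod=2 -> [15 5 1 1]
Step 9: demand=3,sold=1 ship[2->3]=1 ship[1->2]=1 ship[0->1]=1 prod=2 -> [16 5 1 1]
Step 10: demand=3,sold=1 ship[2->3]=1 ship[1->2]=1 ship[0->1]=1 prod=2 -> [17 5 1 1]
Step 11: demand=3,sold=1 ship[2->3]=1 ship[1->2]=1 ship[0->1]=1 prod=2 -> [18 5 1 1]
Step 12: demand=3,sold=1 ship[2->3]=1 ship[1->2]=1 ship[0->1]=1 prod=2 -> [19 5 1 1]
First stockout at step 4

4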